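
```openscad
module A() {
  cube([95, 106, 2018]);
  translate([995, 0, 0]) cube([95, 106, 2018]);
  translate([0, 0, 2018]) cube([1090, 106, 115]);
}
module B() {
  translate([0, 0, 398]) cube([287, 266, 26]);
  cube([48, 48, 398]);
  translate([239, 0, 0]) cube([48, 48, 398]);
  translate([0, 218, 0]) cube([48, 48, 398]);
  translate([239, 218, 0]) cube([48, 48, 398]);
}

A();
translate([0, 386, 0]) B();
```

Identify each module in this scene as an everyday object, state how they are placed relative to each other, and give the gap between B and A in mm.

A is a door frame. B is a stool. The stool is on the floor beside the door frame on its +y side. The gap between the stool and the door frame is 280 mm.

The stool's nearest face is 280 mm from the door frame's +y face.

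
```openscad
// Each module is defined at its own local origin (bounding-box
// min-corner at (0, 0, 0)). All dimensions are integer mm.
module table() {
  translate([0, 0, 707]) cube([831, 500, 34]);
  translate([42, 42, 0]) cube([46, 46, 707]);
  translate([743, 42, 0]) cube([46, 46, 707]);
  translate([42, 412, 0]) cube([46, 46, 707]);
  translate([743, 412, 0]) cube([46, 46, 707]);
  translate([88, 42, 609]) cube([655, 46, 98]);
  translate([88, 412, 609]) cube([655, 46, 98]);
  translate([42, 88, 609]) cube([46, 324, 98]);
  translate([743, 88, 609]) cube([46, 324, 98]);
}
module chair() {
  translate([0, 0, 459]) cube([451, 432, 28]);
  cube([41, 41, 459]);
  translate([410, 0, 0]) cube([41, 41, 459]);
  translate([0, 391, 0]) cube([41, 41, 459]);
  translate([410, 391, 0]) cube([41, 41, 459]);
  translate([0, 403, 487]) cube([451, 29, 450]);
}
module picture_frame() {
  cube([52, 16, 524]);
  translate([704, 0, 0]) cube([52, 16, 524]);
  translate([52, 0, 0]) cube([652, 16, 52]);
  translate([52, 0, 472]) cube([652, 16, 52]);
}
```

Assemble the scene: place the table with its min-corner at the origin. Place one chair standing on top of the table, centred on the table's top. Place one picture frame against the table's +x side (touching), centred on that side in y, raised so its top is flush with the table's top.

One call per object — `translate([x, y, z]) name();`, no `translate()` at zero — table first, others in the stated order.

table();
translate([190, 34, 741]) chair();
translate([831, 242, 217]) picture_frame();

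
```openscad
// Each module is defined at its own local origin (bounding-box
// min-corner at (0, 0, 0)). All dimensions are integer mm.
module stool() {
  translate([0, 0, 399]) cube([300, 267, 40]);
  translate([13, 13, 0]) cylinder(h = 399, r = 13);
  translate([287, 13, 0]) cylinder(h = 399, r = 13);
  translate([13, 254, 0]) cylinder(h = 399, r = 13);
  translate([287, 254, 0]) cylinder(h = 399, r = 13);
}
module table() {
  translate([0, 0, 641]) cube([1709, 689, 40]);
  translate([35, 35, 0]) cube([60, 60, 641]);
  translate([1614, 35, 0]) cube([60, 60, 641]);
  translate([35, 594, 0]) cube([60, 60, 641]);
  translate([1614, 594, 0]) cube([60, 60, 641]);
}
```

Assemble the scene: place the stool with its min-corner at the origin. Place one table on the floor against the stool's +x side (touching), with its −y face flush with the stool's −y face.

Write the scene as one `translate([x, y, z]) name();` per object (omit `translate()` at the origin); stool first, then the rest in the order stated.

stool();
translate([300, 0, 0]) table();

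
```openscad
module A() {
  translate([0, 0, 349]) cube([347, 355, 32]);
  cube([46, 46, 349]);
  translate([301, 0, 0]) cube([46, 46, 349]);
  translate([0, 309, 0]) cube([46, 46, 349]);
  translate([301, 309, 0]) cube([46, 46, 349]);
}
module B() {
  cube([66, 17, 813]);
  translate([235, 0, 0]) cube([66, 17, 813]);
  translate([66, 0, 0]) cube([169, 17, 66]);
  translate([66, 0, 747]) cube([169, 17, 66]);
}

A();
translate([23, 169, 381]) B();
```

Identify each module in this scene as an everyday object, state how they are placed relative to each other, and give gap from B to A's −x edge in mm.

The picture frame's min-x is at 23; the stool's min-x is 0; gap = 23 mm.

A is a stool. B is a picture frame. The picture frame is on top of the stool, centred. The gap from the picture frame to the stool's −x edge is 23 mm.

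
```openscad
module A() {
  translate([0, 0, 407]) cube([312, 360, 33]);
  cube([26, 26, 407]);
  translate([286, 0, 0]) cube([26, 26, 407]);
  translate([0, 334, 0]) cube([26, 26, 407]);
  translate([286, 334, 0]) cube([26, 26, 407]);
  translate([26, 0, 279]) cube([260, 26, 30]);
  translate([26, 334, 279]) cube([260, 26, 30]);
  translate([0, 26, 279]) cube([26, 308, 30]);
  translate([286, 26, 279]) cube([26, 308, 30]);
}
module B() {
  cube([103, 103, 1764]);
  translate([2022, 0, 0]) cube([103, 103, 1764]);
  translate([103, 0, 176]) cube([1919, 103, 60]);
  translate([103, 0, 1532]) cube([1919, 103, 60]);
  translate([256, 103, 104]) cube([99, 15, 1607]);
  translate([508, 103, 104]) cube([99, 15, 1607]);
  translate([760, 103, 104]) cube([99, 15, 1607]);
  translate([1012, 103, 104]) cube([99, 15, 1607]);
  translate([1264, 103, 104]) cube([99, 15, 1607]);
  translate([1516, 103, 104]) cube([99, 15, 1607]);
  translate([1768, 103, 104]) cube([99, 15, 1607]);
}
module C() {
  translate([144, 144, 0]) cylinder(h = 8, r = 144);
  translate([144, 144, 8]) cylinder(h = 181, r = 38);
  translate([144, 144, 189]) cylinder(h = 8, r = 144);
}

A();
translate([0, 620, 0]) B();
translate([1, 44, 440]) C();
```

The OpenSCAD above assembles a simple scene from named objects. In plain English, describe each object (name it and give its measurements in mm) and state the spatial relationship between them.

A is a four-legged stool. The seat is a 312×360×33 mm slab whose top surface is at z = 440 mm; four square legs, each 26×26 mm in cross-section, run from the floor (z = 0) to the underside of the seat, each flush with a corner of the seat. Four stretchers, 26 mm wide and 30 mm tall, connect adjacent legs with their undersides at z = 279 mm, each running between the inner faces of the legs it joins and aligned with the legs' outer faces on the other axis.

B is a fence section. Two 103×103 mm posts, 1764 mm tall, stand on the floor with a clear span of 1919 mm between their inner faces. Two horizontal rails of 103×60 mm section span the gap between the posts with their undersides at z = 176 mm and z = 1532 mm, flush with the posts' −y face. 7 pickets, each 99 mm wide, 15 mm thick and 1607 mm tall, are fixed to the +y face of the rails with their bottoms at z = 104 mm, evenly spaced across the span with equal gaps (rounded down to the nearest mm) at the −x end and between each pair — any rounding remainder accumulates at the +x end.

C is a spool: two coaxial disc flanges of radius 144 mm and thickness 8 mm, joined by a core cylinder of radius 38 mm and height 181 mm. The lower flange rests on z = 0 and the three cylinders share a vertical axis.

The fence section is on the floor beside the stool on its +y side. The spool is on top of the stool.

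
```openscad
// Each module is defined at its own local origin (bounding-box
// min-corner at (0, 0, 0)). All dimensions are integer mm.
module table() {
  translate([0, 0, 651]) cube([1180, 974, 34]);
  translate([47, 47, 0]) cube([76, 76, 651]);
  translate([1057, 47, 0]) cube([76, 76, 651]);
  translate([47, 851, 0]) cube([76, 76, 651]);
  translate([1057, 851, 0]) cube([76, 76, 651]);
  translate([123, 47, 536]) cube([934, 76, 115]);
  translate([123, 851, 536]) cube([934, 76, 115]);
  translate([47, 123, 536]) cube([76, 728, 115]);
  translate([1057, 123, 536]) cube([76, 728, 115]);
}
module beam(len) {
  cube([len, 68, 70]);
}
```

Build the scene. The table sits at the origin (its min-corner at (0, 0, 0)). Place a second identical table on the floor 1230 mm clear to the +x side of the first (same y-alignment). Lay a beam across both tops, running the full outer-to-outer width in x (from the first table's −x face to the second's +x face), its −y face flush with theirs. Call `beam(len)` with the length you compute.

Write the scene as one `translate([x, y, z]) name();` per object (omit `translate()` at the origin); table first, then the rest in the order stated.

table();
translate([2410, 0, 0]) table();
translate([0, 0, 685]) beam(3590);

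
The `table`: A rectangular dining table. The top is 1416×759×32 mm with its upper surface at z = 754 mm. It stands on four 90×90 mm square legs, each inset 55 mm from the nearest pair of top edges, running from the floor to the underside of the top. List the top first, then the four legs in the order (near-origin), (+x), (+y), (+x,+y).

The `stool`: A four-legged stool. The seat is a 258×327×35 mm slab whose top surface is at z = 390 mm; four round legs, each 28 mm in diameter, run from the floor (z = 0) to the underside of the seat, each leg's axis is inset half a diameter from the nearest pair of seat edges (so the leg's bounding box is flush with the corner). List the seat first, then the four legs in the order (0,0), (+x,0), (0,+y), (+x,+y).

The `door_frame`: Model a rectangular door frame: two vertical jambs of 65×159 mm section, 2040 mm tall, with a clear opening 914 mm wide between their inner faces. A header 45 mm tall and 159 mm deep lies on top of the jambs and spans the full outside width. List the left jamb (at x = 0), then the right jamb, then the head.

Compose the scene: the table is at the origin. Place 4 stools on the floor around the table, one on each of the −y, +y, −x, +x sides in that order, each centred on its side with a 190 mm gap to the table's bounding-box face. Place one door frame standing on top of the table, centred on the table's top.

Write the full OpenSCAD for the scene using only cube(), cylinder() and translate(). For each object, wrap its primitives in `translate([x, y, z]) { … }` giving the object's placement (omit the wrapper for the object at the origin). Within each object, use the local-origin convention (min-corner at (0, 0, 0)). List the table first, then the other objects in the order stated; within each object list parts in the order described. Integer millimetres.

translate([0, 0, 722]) cube([1416, 759, 32]);
translate([55, 55, 0]) cube([90, 90, 722]);
translate([1271, 55, 0]) cube([90, 90, 722]);
translate([55, 614, 0]) cube([90, 90, 722]);
translate([1271, 614, 0]) cube([90, 90, 722]);
translate([579, -517, 0]) {
  translate([0, 0, 355]) cube([258, 327, 35]);
  translate([14, 14, 0]) cylinder(h = 355, r = 14);
  translate([244, 14, 0]) cylinder(h = 355, r = 14);
  translate([14, 313, 0]) cylinder(h = 355, r = 14);
  translate([244, 313, 0]) cylinder(h = 355, r = 14);
}
translate([579, 949, 0]) {
  translate([0, 0, 355]) cube([258, 327, 35]);
  translate([14, 14, 0]) cylinder(h = 355, r = 14);
  translate([244, 14, 0]) cylinder(h = 355, r = 14);
  translate([14, 313, 0]) cylinder(h = 355, r = 14);
  translate([244, 313, 0]) cylinder(h = 355, r = 14);
}
translate([-448, 216, 0]) {
  translate([0, 0, 355]) cube([258, 327, 35]);
  translate([14, 14, 0]) cylinder(h = 355, r = 14);
  translate([244, 14, 0]) cylinder(h = 355, r = 14);
  translate([14, 313, 0]) cylinder(h = 355, r = 14);
  translate([244, 313, 0]) cylinder(h = 355, r = 14);
}
translate([1606, 216, 0]) {
  translate([0, 0, 355]) cube([258, 327, 35]);
  translate([14, 14, 0]) cylinder(h = 355, r = 14);
  translate([244, 14, 0]) cylinder(h = 355, r = 14);
  translate([14, 313, 0]) cylinder(h = 355, r = 14);
  translate([244, 313, 0]) cylinder(h = 355, r = 14);
}
translate([186, 300, 754]) {
  cube([65, 159, 2040]);
  translate([979, 0, 0]) cube([65, 159, 2040]);
  translate([0, 0, 2040]) cube([1044, 159, 45]);
}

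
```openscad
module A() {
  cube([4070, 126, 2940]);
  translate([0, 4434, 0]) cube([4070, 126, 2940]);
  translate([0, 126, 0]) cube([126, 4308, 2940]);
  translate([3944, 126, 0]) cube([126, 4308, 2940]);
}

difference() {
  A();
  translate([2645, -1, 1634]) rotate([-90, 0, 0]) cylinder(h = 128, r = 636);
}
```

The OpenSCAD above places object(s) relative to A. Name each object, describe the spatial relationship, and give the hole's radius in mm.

A is a house frame. The house frame has a circular hole through its front wall. The hole's radius is 636 mm.

The subtracted cylinder has r = 636 mm.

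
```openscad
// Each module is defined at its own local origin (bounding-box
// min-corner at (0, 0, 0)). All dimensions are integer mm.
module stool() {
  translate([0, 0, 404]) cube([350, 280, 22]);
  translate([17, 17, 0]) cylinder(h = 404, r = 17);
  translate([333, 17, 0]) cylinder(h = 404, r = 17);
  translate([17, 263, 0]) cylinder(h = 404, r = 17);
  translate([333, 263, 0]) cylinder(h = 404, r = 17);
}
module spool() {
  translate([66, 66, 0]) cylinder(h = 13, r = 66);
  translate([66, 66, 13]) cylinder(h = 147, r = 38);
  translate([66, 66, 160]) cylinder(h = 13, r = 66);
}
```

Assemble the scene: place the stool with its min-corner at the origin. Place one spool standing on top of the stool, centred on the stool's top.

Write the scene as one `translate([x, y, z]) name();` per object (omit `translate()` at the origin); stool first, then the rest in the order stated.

stool();
translate([109, 74, 426]) spool();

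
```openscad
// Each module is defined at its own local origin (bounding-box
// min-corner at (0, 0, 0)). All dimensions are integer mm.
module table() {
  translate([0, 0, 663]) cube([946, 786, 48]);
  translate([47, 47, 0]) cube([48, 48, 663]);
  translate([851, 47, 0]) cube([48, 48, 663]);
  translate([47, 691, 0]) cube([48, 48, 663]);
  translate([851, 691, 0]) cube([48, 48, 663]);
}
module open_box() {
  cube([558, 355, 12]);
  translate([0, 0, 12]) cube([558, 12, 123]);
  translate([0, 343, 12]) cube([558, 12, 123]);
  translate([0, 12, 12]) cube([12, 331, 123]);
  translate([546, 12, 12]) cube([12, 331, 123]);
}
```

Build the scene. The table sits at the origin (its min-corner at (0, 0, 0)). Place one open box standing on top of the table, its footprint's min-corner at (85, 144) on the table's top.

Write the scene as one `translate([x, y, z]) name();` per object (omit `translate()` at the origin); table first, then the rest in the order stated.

table();
translate([85, 144, 711]) open_box();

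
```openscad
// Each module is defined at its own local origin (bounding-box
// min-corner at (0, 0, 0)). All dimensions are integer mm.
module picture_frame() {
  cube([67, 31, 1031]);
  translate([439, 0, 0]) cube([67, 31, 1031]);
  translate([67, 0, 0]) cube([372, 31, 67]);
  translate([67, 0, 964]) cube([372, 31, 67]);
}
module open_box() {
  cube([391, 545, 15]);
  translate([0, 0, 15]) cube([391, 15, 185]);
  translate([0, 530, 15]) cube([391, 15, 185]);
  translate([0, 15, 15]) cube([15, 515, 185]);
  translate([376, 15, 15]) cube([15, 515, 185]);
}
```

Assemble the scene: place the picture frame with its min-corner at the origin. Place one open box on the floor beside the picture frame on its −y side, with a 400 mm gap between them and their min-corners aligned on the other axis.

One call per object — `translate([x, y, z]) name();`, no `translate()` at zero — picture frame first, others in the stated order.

picture_frame();
translate([0, -945, 0]) open_box();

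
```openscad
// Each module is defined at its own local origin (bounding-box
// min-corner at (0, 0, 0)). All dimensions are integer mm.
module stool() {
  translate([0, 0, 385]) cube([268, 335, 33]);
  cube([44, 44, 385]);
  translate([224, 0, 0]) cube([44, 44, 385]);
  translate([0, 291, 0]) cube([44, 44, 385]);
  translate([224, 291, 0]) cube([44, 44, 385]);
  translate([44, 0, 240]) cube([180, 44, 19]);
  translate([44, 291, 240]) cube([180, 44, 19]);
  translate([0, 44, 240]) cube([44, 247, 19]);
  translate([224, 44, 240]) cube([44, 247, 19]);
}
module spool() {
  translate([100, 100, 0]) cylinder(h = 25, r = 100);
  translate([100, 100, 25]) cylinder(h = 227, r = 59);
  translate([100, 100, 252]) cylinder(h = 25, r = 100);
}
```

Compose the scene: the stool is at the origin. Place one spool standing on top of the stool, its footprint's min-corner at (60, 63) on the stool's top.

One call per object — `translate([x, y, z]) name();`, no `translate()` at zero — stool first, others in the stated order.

stool();
translate([60, 63, 418]) spool();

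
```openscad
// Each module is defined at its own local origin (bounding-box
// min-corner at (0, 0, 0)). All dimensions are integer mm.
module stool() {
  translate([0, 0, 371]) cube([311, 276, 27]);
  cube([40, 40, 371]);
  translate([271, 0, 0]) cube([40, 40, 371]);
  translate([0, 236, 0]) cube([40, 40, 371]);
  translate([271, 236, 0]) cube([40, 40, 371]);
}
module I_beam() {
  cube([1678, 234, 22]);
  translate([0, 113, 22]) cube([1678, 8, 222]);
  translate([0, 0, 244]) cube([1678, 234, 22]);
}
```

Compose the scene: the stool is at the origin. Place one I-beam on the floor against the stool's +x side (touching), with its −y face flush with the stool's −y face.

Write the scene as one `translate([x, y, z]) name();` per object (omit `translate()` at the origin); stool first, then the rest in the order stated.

stool();
translate([311, 0, 0]) I_beam();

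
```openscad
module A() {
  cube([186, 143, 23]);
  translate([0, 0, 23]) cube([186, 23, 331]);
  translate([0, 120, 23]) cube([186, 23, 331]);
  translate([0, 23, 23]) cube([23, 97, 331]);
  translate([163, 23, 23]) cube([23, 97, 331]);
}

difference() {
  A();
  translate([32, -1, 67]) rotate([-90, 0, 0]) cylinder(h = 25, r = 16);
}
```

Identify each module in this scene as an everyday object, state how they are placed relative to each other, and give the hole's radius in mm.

The subtracted cylinder has r = 16 mm.

A is an open box. The open box has a circular hole through its front wall. The hole's radius is 16 mm.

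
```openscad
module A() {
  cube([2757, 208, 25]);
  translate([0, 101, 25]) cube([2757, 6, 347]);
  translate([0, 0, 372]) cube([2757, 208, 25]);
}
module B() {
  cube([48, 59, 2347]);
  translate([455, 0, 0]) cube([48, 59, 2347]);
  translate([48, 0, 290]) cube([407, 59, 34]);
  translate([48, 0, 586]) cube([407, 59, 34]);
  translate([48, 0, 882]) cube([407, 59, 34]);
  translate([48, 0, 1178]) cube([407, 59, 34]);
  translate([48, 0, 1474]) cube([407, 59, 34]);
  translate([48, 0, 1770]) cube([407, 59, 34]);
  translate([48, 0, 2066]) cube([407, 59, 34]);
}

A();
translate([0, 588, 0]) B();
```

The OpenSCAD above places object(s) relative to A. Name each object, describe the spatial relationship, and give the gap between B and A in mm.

The ladder's nearest face is 380 mm from the I-beam's +y face.

A is an I-beam. B is a ladder. The ladder is on the floor beside the I-beam on its +y side. The gap between the ladder and the I-beam is 380 mm.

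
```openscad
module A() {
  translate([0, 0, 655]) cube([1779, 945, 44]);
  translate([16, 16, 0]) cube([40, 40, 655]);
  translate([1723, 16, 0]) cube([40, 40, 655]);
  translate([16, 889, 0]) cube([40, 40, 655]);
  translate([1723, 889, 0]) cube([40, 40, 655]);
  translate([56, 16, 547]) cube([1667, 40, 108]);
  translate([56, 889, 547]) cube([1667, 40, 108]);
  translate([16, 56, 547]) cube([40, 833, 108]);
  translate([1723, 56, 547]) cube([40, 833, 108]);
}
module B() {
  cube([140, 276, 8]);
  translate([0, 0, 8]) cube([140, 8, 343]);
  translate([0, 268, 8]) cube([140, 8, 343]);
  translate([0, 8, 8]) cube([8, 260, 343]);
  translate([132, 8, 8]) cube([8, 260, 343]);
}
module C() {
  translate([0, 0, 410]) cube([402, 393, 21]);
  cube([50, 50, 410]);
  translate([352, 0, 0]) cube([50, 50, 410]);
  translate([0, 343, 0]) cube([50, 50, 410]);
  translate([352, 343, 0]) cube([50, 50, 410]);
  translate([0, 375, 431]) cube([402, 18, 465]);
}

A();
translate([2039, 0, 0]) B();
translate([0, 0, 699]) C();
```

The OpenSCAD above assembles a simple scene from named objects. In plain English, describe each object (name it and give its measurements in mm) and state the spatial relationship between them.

A is a table: top 1779 mm (x) × 945 mm (y), 44 mm thick, upper face at z = 699 mm, on four 40×40 mm square legs, each inset 16 mm from the nearest pair of top edges, running from z = 0 to the bottom of the top. Four apron rails, 40 mm thick and 108 mm tall, run between adjacent legs with their top edges flush with the underside of the top and their outer faces flush with the legs' outer faces.

B is an open storage box with external size 140×276×351 mm and wall thickness 8 mm (the base is also 8 mm thick). The base covers the whole footprint; the four walls stand on the base, with the y-facing walls full-width and the x-facing walls fitting between their inner faces.

C is a chair. The seat is a 402×393×21 mm slab with its top at z = 431 mm, on four 50×50 mm corner legs (flush with the seat edges, standing on z = 0). A flat backrest 18 mm thick, 465 mm tall, spans the full seat width and rises from the seat top along its +y edge, rear face flush with the rear of the seat.

The open box is on the floor beside the table on its +x side. The chair is on top of the table.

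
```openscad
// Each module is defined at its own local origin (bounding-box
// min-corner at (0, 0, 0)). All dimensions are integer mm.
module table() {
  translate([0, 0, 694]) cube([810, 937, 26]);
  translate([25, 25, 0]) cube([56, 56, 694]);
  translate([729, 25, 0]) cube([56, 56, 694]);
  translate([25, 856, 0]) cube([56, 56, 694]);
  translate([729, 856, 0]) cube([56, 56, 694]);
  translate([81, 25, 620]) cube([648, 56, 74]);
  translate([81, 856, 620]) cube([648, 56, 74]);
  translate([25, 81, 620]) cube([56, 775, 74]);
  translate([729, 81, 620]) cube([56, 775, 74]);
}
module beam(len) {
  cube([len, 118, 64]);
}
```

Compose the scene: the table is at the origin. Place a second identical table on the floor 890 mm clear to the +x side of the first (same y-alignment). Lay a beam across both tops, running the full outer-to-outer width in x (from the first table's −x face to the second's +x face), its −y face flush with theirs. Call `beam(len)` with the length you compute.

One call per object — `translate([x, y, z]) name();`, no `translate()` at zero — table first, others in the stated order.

table();
translate([1700, 0, 0]) table();
translate([0, 0, 720]) beam(2510);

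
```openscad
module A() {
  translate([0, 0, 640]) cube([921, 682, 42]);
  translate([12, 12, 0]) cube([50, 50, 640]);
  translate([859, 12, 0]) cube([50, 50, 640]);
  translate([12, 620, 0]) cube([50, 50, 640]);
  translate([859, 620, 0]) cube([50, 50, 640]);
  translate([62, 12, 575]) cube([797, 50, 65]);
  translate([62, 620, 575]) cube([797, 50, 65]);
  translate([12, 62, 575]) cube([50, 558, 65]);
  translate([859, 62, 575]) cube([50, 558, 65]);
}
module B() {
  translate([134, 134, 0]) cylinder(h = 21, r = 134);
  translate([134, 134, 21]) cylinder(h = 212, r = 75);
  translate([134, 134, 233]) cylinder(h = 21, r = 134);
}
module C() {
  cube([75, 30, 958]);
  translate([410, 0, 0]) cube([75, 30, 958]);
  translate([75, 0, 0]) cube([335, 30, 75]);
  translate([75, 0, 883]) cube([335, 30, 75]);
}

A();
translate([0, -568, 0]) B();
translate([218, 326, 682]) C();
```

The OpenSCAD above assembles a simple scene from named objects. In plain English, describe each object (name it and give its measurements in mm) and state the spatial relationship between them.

A is a rectangular dining table. The top is 921×682×42 mm with its upper surface at z = 682 mm. It stands on four 50×50 mm square legs, each inset 12 mm from the nearest pair of top edges, running from the floor to the underside of the top. Four apron rails, 50 mm thick and 65 mm tall, run between adjacent legs with their top edges flush with the underside of the top and their outer faces flush with the legs' outer faces.

B is a spool: two coaxial disc flanges of radius 134 mm and thickness 21 mm, joined by a core cylinder of radius 75 mm and height 212 mm. The lower flange rests on z = 0 and the three cylinders share a vertical axis.

C is a rectangular picture frame lying in the x–z plane (depth along y). The opening is 335 mm wide (x) by 808 mm tall (z), surrounded by a border 75 mm wide on all four sides. The frame is 30 mm deep and is made of two full-height vertical stiles with two horizontal rails fitted between them.

The spool is on the floor beside the table on its −y side. The picture frame is on top of the table, centred.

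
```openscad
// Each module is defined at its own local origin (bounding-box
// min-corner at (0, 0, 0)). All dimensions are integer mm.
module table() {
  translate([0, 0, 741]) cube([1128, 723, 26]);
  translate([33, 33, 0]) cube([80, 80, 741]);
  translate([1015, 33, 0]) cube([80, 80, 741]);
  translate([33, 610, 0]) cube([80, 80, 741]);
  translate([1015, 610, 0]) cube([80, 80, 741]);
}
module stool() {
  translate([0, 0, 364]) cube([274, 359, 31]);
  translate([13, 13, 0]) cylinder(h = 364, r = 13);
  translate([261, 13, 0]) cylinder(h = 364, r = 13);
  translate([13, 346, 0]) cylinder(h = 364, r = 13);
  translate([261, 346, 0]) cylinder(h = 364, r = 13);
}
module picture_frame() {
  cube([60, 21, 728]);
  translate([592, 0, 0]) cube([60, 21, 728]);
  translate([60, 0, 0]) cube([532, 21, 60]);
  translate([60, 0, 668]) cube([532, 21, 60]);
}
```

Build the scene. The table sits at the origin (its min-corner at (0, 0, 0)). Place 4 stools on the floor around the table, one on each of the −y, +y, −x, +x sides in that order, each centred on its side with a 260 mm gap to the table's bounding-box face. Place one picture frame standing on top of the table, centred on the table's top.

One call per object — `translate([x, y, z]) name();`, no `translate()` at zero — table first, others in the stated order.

table();
translate([427, -619, 0]) stool();
translate([427, 983, 0]) stool();
translate([-534, 182, 0]) stool();
translate([1388, 182, 0]) stool();
translate([238, 351, 767]) picture_frame();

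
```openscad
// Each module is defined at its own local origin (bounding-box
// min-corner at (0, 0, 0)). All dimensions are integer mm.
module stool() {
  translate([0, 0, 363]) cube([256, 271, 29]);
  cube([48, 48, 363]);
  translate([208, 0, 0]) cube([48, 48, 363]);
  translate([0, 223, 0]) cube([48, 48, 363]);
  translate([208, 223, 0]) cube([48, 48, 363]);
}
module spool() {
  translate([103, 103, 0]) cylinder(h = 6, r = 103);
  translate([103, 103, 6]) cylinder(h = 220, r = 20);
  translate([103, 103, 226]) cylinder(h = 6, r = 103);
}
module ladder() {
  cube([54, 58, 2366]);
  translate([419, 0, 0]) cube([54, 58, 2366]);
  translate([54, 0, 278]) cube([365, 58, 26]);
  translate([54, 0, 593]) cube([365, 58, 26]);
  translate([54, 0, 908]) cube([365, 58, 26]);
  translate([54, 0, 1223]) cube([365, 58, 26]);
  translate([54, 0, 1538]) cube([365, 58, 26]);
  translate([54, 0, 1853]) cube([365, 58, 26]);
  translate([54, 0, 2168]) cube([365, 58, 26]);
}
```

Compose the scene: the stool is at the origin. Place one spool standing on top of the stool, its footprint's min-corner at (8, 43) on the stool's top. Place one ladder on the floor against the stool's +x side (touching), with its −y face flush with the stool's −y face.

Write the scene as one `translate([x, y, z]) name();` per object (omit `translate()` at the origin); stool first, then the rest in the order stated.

stool();
translate([8, 43, 392]) spool();
translate([256, 0, 0]) ladder();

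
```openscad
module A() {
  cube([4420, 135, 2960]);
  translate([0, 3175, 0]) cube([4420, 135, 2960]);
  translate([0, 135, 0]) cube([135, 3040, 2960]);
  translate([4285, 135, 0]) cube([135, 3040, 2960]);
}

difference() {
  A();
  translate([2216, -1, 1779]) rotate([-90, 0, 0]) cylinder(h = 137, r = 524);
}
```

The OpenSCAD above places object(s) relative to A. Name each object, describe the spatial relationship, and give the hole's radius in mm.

A is a house frame. The house frame has a circular hole through its front wall. The hole's radius is 524 mm.

The subtracted cylinder has r = 524 mm.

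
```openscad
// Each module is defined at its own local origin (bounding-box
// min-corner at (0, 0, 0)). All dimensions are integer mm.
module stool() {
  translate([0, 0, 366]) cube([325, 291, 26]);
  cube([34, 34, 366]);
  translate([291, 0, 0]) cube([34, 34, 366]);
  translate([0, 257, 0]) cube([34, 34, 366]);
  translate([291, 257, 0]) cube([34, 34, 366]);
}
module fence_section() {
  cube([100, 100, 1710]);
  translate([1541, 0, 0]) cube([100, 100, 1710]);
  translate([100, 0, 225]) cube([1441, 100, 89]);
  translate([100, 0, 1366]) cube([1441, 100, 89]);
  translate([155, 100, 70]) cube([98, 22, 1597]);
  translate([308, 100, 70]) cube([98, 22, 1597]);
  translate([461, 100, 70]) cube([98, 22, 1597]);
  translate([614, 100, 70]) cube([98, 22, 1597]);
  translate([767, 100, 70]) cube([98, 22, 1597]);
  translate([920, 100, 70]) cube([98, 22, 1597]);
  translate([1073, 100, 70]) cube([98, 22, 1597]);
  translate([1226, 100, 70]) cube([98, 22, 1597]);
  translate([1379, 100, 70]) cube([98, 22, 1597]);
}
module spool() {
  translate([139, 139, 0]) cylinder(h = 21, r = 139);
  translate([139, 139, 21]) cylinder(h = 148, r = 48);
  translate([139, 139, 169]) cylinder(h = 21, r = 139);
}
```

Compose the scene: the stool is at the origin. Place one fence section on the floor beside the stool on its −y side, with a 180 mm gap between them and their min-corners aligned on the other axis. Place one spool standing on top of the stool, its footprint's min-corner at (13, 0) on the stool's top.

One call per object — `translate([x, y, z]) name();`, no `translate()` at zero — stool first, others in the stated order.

stool();
translate([0, -302, 0]) fence_section();
translate([13, 0, 392]) spool();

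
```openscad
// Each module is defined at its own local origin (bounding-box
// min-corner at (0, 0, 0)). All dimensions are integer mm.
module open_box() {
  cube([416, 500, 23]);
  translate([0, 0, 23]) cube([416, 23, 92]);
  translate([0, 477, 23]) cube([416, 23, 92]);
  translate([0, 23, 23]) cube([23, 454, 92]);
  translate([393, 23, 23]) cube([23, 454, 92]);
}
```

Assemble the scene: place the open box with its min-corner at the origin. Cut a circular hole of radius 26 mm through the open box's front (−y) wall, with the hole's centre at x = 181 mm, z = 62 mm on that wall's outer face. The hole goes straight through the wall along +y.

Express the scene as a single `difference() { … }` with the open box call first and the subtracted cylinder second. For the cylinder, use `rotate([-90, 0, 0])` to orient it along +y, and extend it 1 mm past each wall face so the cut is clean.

difference() {
  open_box();
  translate([181, -1, 62]) rotate([-90, 0, 0]) cylinder(h = 25, r = 26);
}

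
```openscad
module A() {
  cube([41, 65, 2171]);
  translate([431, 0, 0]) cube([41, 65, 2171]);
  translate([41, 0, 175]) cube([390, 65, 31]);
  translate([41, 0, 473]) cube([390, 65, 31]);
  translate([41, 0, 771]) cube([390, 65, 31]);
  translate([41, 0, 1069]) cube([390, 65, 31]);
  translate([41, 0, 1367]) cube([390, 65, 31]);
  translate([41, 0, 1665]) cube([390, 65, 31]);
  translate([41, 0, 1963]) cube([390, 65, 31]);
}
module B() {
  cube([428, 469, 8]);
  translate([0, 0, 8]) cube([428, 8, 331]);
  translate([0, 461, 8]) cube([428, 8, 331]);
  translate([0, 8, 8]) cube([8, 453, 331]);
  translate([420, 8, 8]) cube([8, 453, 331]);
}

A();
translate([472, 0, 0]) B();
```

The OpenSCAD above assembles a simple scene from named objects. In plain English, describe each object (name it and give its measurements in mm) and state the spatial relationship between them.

A is a wooden ladder with two side rails of 41×65 mm section and 2171 mm height, set 472 mm apart overall. Between them run 7 rectangular rungs (65 mm deep, 31 mm thick), front faces flush with the rails' −y face. The bottom of the first rung is 175 mm above the floor and each subsequent rung is 298 mm higher than the one below.

B is an open storage box with external size 428×469×339 mm and wall thickness 8 mm (the base is also 8 mm thick). The base covers the whole footprint; the four walls stand on the base, with the y-facing walls full-width and the x-facing walls fitting between their inner faces.

The open box is against the ladder's +x side, with their −y faces flush.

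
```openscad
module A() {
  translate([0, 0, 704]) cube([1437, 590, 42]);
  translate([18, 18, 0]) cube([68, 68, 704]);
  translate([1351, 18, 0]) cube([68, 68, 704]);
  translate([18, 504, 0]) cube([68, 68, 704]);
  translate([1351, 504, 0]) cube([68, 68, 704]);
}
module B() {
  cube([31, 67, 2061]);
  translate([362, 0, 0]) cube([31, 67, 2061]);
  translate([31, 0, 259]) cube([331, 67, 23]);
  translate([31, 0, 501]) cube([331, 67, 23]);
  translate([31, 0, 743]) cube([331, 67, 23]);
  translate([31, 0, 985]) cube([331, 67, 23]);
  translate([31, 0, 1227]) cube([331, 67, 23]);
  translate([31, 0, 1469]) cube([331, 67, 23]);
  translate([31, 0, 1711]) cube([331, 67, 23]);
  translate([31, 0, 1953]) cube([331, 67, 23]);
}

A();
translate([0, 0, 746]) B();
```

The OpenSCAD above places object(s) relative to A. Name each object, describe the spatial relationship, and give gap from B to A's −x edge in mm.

The ladder's min-x is at 0; the table's min-x is 0; gap = 0 mm.

A is a table. B is a ladder. The ladder is on top of the table. The gap from the ladder to the table's −x edge is 0 mm.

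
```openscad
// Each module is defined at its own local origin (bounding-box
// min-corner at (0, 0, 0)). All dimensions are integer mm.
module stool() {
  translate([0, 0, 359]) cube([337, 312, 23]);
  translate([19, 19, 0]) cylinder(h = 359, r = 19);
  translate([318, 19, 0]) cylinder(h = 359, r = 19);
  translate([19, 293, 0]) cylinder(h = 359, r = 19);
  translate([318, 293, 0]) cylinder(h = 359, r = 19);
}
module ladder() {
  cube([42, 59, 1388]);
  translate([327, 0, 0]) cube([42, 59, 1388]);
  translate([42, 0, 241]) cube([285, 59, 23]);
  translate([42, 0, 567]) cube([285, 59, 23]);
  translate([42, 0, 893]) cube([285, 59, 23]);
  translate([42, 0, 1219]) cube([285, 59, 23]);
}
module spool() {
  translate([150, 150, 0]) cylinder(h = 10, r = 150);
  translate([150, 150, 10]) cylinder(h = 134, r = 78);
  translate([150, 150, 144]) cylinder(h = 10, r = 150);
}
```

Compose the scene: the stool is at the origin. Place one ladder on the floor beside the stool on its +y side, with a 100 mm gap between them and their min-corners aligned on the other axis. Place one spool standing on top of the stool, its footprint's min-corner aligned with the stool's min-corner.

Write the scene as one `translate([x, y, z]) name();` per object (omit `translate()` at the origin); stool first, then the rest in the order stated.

stool();
translate([0, 412, 0]) ladder();
translate([0, 0, 382]) spool();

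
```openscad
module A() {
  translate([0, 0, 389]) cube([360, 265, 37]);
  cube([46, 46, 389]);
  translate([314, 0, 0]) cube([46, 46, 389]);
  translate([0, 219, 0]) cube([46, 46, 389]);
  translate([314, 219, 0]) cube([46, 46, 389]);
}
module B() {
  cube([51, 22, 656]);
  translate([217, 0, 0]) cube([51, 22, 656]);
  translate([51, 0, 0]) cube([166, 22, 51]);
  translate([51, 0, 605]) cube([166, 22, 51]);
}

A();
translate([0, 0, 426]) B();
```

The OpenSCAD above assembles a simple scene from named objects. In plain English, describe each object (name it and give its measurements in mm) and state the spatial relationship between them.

A is a four-legged stool. The seat is a 360×265×37 mm slab whose top surface is at z = 426 mm; four square legs, each 46×46 mm in cross-section, run from the floor (z = 0) to the underside of the seat, each flush with a corner of the seat.

B is a rectangular picture frame lying in the x–z plane (depth along y). The opening is 166 mm wide (x) by 554 mm tall (z), surrounded by a border 51 mm wide on all four sides. The frame is 22 mm deep and is made of two full-height vertical stiles with two horizontal rails fitted between them.

The picture frame is on top of the stool.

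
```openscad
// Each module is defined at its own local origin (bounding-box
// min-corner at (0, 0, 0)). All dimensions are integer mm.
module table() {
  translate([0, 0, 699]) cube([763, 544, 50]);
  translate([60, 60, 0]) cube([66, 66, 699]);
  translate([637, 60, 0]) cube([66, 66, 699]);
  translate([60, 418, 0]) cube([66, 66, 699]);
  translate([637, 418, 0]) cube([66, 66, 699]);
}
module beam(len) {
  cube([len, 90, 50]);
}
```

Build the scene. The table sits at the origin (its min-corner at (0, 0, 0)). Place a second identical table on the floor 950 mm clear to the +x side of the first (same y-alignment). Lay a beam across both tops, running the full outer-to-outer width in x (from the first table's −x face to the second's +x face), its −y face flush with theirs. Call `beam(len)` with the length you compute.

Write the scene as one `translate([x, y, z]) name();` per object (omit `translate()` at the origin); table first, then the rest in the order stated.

table();
translate([1713, 0, 0]) table();
translate([0, 0, 749]) beam(2476);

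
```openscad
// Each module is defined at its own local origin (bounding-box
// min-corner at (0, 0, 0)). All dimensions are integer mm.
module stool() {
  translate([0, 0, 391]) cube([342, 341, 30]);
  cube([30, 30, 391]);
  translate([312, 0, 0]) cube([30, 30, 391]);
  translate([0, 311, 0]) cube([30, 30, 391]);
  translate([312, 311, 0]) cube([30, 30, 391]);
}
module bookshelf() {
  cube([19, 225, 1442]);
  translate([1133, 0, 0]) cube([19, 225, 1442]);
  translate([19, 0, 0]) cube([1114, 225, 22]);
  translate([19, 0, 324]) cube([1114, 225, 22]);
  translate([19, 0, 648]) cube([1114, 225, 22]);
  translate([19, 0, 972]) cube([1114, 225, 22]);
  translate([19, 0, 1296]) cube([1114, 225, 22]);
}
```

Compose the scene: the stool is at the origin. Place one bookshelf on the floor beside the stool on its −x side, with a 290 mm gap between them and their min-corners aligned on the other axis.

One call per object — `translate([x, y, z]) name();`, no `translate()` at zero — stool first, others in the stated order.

stool();
translate([-1442, 0, 0]) bookshelf();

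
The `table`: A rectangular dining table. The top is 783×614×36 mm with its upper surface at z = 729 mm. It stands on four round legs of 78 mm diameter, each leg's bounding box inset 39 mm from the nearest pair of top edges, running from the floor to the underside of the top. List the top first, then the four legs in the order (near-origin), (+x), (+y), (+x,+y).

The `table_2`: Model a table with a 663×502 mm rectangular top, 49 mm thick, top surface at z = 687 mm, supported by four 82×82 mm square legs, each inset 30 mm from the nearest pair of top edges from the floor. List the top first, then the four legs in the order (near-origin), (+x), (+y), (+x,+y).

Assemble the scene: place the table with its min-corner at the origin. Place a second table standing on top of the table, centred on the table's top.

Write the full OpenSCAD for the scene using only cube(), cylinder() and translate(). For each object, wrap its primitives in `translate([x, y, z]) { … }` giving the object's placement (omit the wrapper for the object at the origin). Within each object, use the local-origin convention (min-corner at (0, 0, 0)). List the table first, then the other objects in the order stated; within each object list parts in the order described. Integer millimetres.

translate([0, 0, 693]) cube([783, 614, 36]);
translate([78, 78, 0]) cylinder(h = 693, r = 39);
translate([705, 78, 0]) cylinder(h = 693, r = 39);
translate([78, 536, 0]) cylinder(h = 693, r = 39);
translate([705, 536, 0]) cylinder(h = 693, r = 39);
translate([60, 56, 729]) {
  translate([0, 0, 638]) cube([663, 502, 49]);
  translate([30, 30, 0]) cube([82, 82, 638]);
  translate([551, 30, 0]) cube([82, 82, 638]);
  translate([30, 390, 0]) cube([82, 82, 638]);
  translate([551, 390, 0]) cube([82, 82, 638]);
}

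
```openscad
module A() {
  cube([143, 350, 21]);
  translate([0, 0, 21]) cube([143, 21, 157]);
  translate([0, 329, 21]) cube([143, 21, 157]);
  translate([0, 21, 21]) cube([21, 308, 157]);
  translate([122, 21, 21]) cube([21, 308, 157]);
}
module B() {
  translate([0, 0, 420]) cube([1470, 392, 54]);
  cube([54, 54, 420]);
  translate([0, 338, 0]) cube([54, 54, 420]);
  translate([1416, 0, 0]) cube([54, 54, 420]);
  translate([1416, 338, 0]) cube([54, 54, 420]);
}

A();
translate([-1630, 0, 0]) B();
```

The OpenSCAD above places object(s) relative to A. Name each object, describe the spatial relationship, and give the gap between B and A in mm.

A is an open box. B is a bench. The bench is on the floor beside the open box on its −x side. The gap between the bench and the open box is 160 mm.

The bench's nearest face is 160 mm from the open box's −x face.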